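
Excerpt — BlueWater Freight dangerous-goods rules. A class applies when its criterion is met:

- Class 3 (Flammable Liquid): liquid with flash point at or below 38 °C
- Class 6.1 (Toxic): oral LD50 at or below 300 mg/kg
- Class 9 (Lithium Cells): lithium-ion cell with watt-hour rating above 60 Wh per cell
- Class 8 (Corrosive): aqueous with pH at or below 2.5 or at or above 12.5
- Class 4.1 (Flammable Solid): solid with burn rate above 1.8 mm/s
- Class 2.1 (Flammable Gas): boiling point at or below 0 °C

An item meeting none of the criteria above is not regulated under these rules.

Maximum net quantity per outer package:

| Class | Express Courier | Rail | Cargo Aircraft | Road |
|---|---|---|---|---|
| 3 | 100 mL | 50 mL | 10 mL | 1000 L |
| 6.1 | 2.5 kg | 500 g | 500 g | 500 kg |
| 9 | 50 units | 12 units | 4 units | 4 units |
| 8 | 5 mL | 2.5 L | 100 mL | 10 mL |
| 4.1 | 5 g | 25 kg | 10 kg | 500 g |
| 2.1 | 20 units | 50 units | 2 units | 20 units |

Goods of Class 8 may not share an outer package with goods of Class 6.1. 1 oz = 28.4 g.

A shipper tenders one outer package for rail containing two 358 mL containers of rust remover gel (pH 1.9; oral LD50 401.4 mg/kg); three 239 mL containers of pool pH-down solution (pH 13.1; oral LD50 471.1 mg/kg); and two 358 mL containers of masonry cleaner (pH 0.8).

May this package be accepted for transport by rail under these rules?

With pH 1.9 (≤ 2.5), the rust remover gel falls in Class 8.
Pool pH-down solution: pH 13.1 ≥ 12.5 → Class 8 (Corrosive).
The masonry cleaner has pH 0.8, which is ≤ 2.5, so it is Class 8 (Corrosive).
Total Class 8: (two 358 mL containers = 716 mL) + (three 239 mL containers = 717 mL) + (two 358 mL containers = 716 mL) = 2.149 L.
2.149 L ≤ 2.5 L (rail limit, Class 8) — within limit.

Yes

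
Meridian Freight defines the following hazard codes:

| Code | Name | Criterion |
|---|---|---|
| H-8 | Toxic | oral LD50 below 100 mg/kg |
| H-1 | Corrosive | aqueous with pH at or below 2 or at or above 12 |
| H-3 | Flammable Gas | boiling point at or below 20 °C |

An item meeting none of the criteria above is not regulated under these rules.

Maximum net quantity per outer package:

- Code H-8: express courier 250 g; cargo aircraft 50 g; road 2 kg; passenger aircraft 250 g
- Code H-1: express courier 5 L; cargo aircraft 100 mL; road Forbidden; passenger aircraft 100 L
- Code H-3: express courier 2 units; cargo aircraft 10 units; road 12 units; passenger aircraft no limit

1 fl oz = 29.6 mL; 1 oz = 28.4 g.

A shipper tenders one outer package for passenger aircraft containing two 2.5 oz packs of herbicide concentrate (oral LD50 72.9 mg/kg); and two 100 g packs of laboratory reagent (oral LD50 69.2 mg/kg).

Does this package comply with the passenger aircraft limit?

Oral LD50 72.9 mg/kg meets the Code H-8 criterion (Toxic), so the herbicide concentrate is Code H-8.
With oral LD50 69.2 mg/kg (< 100 mg/kg), the laboratory reagent falls in Code H-8.
Code H-8 net quantity: (two 2.5 oz packs = 142 g) + (two 100 g packs = 200 g) = 342 g.
342 g exceeds the passenger aircraft limit of 250 g for Code H-8.

No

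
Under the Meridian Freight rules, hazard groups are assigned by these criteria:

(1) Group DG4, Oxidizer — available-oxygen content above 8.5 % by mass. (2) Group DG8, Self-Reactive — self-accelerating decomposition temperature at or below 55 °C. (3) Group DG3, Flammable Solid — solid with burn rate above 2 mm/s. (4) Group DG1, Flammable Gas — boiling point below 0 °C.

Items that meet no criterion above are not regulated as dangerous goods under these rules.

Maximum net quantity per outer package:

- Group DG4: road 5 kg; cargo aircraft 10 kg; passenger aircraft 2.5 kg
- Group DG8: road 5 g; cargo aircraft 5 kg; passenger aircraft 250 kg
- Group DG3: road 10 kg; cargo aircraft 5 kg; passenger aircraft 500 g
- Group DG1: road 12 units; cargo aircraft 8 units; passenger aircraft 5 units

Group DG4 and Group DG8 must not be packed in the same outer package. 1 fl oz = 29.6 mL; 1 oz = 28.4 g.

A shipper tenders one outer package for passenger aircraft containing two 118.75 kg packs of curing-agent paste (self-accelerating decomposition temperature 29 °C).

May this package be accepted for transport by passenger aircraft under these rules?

The curing-agent paste has self-accelerating decomposition temperature 29 °C, which is ≤ 55 °C, so it is Group DG8 (Self-Reactive).
Group DG8 quantity: two 118.75 kg packs = 237.5 kg.
237.5 kg ≤ 250 kg (passenger aircraft limit, Group DG8) — within limit.

Yes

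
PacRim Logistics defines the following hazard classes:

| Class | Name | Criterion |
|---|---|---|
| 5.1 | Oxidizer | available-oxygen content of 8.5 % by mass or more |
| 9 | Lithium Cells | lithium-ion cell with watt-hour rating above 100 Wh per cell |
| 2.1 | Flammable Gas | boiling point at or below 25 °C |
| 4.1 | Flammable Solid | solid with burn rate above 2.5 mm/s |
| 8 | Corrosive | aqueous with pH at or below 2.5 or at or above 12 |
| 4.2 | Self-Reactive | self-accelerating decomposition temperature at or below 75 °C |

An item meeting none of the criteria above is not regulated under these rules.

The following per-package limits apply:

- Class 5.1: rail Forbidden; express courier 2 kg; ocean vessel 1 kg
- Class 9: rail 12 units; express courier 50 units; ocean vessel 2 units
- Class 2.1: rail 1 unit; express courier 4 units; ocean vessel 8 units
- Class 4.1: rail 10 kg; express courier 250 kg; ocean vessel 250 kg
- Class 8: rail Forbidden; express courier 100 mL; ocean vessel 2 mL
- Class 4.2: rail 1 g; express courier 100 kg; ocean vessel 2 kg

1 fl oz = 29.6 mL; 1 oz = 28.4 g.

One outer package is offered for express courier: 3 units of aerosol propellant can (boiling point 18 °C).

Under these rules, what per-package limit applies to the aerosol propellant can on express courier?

4 units

The aerosol propellant can has boiling point 18 °C, which is ≤ 25 °C, so it is Class 2.1 (Flammable Gas).
The express courier limit for Class 2.1 is 4 units.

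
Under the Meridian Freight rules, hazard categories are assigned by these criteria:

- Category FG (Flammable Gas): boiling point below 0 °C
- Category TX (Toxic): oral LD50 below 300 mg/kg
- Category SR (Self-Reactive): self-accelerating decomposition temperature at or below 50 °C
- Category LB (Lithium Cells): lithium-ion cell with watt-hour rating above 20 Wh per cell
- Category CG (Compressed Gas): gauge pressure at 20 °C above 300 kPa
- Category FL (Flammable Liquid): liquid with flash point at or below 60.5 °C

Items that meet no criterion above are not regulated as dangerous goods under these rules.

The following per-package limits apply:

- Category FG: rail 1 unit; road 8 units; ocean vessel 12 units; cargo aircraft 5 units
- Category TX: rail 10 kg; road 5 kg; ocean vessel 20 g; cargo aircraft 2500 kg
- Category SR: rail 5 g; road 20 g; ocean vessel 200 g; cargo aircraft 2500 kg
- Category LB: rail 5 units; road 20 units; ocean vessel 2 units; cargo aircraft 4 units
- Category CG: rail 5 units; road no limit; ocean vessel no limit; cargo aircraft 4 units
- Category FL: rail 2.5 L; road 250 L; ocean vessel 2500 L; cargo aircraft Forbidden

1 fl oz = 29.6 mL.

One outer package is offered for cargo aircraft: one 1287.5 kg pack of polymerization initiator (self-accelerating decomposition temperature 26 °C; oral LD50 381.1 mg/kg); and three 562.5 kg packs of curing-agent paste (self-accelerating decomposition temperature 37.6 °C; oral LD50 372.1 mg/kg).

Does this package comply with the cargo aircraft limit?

Polymerization initiator: self-accelerating decomposition temperature 26 °C ≤ 50 °C → Category SR (Self-Reactive).
Self-accelerating decomposition temperature 37.6 °C meets the Category SR criterion (Self-Reactive), so the curing-agent paste is Category SR.
Category SR net quantity: 1287.5 kg + (three 562.5 kg packs = 1687.5 kg) = 2975 kg.
2975 kg > 2500 kg (cargo aircraft limit, Category SR) — over the limit.

No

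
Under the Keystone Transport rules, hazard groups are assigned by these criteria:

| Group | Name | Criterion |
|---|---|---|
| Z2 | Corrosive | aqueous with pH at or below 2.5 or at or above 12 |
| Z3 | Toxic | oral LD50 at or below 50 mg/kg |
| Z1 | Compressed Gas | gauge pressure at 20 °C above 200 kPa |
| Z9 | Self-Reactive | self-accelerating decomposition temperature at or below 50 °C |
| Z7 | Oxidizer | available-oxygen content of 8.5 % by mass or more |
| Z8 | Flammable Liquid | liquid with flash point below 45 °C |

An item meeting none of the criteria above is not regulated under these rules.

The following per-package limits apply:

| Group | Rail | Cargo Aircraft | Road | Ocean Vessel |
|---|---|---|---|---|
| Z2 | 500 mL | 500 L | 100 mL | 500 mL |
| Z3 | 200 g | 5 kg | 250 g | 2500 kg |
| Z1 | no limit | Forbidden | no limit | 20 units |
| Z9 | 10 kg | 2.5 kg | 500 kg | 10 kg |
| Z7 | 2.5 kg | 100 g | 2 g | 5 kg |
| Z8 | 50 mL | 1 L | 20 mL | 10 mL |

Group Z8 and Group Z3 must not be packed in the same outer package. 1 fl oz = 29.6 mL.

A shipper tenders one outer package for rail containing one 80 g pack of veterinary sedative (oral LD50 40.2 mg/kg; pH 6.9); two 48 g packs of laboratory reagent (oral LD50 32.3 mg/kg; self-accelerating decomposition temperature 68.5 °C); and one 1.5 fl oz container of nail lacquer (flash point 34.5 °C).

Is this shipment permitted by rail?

No

With oral LD50 40.2 mg/kg (≤ 50 mg/kg), the veterinary sedative falls in Group Z3.
With oral LD50 32.3 mg/kg (≤ 50 mg/kg), the laboratory reagent falls in Group Z3.
Nail lacquer: flash point 34.5 °C < 45 °C → Group Z8 (Flammable Liquid).
Group Z8 quantity: one 1.5 fl oz container = 44.4 mL.
44.4 mL is within the rail limit of 50 mL for Group Z8.
Total Group Z3: 80 g + (two 48 g packs = 96 g) = 176 g.
That is within the Group Z3 rail limit of 200 g.
Group Z8 and Group Z3 may not share an outer package.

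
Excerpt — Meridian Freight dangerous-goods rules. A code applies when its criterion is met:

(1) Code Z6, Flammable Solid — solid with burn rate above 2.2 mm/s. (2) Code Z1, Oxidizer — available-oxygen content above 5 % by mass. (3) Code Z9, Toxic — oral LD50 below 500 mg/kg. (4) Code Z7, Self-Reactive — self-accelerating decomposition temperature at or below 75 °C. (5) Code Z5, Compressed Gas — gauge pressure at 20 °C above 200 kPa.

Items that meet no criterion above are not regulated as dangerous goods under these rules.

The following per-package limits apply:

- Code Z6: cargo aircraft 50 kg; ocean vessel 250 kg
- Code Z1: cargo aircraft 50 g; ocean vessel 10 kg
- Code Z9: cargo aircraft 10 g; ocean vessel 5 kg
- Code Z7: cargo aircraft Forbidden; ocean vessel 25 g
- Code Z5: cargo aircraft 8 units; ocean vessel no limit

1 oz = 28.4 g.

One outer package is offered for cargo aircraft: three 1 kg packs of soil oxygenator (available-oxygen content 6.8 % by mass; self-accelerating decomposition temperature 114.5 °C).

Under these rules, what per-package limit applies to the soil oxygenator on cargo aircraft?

50 g

Available-oxygen content 6.8 % by mass meets the Code Z1 criterion (Oxidizer), so the soil oxygenator is Code Z1.
The cargo aircraft limit for Code Z1 is 50 g.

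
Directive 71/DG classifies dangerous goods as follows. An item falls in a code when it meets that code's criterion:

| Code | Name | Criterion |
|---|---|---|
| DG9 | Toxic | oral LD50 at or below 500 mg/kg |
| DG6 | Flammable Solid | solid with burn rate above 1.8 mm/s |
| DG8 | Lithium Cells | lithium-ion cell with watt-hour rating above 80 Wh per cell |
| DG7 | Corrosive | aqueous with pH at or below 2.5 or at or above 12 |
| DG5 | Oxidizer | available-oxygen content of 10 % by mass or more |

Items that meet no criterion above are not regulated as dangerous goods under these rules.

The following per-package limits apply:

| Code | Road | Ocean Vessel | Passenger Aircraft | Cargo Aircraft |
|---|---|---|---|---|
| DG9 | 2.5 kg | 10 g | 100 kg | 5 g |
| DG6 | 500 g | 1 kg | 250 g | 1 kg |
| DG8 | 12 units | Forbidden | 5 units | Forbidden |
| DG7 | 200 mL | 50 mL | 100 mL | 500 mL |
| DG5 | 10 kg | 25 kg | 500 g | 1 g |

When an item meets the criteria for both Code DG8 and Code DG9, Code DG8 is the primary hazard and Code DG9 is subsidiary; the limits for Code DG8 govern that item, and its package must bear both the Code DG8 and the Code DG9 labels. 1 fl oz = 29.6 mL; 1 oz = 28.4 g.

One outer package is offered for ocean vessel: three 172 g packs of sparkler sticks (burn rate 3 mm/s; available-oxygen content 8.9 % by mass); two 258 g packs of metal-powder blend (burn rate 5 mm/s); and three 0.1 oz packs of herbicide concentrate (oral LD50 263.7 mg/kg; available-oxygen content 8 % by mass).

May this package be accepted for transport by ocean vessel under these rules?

Burn rate 3 mm/s meets the Code DG6 criterion (Flammable Solid), so the sparkler sticks are Code DG6.
Metal-powder blend: burn rate 5 mm/s > 1.8 mm/s → Code DG6 (Flammable Solid).
Oral LD50 263.7 mg/kg meets the Code DG9 criterion (Toxic), so the herbicide concentrate is Code DG9.
Total Code DG6: (three 172 g packs = 516 g) + (two 258 g packs = 516 g) = 1.032 kg.
1.032 kg > 1 kg (ocean vessel limit, Code DG6) — over the limit.
Code DG9 quantity: three 0.1 oz packs = 8.52 g.
8.52 g ≤ 10 g (ocean vessel limit, Code DG9) — within limit.

No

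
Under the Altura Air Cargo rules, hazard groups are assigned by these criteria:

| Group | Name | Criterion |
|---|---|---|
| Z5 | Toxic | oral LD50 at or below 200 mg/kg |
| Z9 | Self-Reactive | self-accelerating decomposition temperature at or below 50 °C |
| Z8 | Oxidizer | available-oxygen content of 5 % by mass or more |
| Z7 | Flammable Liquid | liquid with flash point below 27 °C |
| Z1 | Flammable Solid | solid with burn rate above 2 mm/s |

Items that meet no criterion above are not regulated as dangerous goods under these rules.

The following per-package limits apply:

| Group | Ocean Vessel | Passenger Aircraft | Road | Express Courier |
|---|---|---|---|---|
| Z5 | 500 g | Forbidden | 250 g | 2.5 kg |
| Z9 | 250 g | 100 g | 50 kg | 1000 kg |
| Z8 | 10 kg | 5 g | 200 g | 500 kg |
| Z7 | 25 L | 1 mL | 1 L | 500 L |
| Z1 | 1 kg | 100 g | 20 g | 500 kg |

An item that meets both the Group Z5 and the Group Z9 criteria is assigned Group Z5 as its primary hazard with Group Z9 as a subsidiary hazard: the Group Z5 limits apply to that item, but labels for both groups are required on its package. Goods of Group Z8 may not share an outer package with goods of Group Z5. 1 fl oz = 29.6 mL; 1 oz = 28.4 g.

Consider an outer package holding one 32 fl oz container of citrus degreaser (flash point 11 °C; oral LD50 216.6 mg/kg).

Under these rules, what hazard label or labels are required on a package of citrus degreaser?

Citrus degreaser: flash point 11 °C < 27 °C → Group Z7 (Flammable Liquid).
Only the Group Z7 label is required.

Group Z7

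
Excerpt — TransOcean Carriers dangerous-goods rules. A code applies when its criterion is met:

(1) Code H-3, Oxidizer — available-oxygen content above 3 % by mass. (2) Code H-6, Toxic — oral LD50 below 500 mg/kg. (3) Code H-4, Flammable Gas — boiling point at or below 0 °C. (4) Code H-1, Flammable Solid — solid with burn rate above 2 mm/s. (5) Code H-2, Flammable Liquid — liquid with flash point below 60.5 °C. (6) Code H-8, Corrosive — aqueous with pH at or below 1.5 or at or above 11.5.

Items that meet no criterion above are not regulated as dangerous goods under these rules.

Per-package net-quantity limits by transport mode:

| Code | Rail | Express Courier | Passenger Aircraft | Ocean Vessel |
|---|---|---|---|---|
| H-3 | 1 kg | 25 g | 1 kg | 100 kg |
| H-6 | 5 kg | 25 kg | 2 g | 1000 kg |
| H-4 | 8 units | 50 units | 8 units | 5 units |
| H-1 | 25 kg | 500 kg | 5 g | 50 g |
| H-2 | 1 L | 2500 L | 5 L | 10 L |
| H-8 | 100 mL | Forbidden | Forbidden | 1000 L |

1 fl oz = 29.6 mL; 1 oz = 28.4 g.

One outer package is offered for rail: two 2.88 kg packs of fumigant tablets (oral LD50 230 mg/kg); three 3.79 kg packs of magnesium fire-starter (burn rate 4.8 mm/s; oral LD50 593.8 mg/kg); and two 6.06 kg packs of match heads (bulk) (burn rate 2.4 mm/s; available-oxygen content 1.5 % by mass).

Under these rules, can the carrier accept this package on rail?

Fumigant tablets: oral LD50 230 mg/kg < 500 mg/kg → Code H-6 (Toxic).
With burn rate 4.8 mm/s (> 2 mm/s), the magnesium fire-starter falls in Code H-1.
Burn rate 2.4 mm/s meets the Code H-1 criterion (Flammable Solid), so the match heads (bulk) are Code H-1.
Total Code H-1: (three 3.79 kg packs = 11.37 kg) + (two 6.06 kg packs = 12.12 kg) = 23.49 kg.
That is within the Code H-1 rail limit of 25 kg.
Code H-6 quantity: two 2.88 kg packs = 5.76 kg.
5.76 kg > 5 kg (rail limit, Code H-6) — over the limit.

No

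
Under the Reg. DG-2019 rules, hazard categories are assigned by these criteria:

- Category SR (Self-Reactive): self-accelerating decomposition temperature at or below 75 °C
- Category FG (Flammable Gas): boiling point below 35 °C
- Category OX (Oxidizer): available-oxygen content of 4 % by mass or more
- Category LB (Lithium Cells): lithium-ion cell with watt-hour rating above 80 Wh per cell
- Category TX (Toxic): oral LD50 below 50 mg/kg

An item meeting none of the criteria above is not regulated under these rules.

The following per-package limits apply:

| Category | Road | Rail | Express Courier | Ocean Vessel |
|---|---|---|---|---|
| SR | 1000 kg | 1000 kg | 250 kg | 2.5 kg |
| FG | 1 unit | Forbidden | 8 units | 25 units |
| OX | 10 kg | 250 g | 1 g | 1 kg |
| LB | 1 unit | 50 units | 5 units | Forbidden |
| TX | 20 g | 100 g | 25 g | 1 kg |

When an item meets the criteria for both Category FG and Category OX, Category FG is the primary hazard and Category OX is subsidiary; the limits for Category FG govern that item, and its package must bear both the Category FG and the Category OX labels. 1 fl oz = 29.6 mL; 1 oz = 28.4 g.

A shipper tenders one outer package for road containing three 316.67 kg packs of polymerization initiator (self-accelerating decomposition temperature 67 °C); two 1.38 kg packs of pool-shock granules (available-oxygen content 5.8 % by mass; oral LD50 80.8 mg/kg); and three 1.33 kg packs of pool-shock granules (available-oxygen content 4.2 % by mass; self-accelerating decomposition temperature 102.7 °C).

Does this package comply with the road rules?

The polymerization initiator has self-accelerating decomposition temperature 67 °C, which is ≤ 75 °C, so it is Category SR (Self-Reactive).
With available-oxygen content 5.8 % by mass (≥ 4 % by mass), the pool-shock granules fall in Category OX.
Available-oxygen content 4.2 % by mass meets the Category OX criterion (Oxidizer), so the pool-shock granules are Category OX.
Category SR quantity: three 316.67 kg packs = 950.01 kg.
950.01 kg is within the road limit of 1000 kg for Category SR.
Category OX net quantity: (two 1.38 kg packs = 2.76 kg) + (three 1.33 kg packs = 3.99 kg) = 6.75 kg.
6.75 kg ≤ 10 kg (road limit, Category OX) — within limit.
Every hazard category is within its road limit and no segregation rule is violated.

Yes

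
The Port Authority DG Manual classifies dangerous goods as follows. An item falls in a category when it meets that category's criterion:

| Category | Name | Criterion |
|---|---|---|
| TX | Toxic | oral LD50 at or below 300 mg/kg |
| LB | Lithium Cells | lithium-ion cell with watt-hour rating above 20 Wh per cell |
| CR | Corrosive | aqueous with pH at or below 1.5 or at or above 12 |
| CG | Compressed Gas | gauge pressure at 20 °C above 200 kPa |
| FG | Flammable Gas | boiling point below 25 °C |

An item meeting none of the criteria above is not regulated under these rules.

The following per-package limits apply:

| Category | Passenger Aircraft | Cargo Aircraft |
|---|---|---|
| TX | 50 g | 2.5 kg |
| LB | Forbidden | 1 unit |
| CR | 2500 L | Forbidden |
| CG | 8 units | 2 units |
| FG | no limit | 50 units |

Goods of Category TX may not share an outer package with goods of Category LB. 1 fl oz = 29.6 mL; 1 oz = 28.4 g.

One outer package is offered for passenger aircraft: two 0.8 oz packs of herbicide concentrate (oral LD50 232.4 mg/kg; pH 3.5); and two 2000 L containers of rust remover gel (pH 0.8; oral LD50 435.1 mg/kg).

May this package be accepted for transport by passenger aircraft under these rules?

With oral LD50 232.4 mg/kg (≤ 300 mg/kg), the herbicide concentrate falls in Category TX.
Rust remover gel: pH 0.8 ≤ 1.5 → Category CR (Corrosive).
Category CR quantity: two 2000 L containers = 4000 L.
4000 L > 2500 L (passenger aircraft limit, Category CR) — over the limit.
Category TX quantity: two 0.8 oz packs = 45.44 g.
That is within the Category TX passenger aircraft limit of 50 g.
The segregation rule (Category TX with Category LB) does not apply to Category CR with Category TX.

No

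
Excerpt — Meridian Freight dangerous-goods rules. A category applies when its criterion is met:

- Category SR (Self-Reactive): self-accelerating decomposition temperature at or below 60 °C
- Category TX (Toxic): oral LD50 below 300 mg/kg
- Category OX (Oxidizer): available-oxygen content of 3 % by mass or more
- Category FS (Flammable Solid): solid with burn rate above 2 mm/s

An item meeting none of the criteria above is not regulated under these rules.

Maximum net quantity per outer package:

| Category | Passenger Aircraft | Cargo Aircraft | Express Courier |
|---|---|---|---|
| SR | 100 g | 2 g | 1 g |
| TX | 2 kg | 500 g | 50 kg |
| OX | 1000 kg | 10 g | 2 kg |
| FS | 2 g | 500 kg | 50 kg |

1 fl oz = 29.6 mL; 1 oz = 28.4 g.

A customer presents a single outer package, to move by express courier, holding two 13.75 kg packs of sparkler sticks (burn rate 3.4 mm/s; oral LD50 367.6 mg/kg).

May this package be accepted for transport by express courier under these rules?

Yes

Sparkler sticks: burn rate 3.4 mm/s > 2 mm/s → Category FS (Flammable Solid).
Category FS quantity: two 13.75 kg packs = 27.5 kg.
That is within the Category FS express courier limit of 50 kg.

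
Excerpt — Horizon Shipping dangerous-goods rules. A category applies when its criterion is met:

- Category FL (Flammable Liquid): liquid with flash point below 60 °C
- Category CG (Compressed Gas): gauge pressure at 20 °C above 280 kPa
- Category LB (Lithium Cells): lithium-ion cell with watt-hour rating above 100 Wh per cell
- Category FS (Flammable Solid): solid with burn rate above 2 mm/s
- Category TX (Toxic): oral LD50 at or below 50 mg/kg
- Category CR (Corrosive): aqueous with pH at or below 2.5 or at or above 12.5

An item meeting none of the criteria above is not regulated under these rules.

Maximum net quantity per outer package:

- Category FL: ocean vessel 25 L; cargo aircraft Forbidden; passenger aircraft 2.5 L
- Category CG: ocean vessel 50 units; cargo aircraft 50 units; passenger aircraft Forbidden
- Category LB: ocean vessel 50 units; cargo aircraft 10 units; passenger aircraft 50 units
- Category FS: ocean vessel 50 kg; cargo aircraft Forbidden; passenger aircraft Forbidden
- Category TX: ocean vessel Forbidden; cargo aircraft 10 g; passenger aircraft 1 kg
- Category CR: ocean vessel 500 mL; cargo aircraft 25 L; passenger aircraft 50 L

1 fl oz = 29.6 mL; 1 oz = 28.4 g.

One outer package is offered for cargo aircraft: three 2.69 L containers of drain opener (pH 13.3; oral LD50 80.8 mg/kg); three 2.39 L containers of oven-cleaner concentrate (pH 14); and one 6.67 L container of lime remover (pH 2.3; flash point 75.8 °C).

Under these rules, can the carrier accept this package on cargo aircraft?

Drain opener: pH 13.3 ≥ 12.5 → Category CR (Corrosive).
The oven-cleaner concentrate has pH 14, which is ≥ 12.5, so it is Category CR (Corrosive).
With pH 2.3 (≤ 2.5), the lime remover falls in Category CR.
Category CR net quantity: (three 2.69 L containers = 8.07 L) + (three 2.39 L containers = 7.17 L) + 6.67 L = 21.91 L.
21.91 L is within the cargo aircraft limit of 25 L for Category CR.

Yes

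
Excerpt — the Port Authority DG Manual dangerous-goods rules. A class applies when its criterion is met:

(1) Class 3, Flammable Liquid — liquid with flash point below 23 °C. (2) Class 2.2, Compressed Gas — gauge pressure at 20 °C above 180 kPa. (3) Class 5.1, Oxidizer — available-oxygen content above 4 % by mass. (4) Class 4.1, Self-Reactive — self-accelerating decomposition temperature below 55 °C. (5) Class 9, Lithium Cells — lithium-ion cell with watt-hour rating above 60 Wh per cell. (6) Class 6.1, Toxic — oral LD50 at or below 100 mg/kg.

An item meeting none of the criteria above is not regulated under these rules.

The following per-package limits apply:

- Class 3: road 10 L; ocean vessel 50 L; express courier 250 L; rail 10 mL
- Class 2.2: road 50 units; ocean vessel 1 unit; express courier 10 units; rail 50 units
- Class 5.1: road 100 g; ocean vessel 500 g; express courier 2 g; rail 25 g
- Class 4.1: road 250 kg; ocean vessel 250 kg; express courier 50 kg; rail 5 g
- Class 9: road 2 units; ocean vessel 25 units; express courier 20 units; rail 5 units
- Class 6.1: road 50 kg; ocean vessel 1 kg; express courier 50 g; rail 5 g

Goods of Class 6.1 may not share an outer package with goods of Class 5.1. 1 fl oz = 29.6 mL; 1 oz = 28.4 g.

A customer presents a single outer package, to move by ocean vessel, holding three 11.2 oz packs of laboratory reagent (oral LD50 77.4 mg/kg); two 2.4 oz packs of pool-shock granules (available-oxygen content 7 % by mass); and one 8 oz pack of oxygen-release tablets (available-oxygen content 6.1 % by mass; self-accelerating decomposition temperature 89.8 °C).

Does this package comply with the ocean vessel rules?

With oral LD50 77.4 mg/kg (≤ 100 mg/kg), the laboratory reagent falls in Class 6.1.
The pool-shock granules have available-oxygen content 7 % by mass, which is > 4 % by mass, so they are Class 5.1 (Oxidizer).
The oxygen-release tablets have available-oxygen content 6.1 % by mass, which is > 4 % by mass, so they are Class 5.1 (Oxidizer).
Class 6.1 quantity: three 11.2 oz packs = 954.24 g.
That is within the Class 6.1 ocean vessel limit of 1 kg.
Total Class 5.1: (two 2.4 oz packs = 136.32 g) + (one 8 oz pack = 227.2 g) = 363.52 g.
363.52 g is within the ocean vessel limit of 500 g for Class 5.1.
Class 6.1 and Class 5.1 may not share an outer package.

No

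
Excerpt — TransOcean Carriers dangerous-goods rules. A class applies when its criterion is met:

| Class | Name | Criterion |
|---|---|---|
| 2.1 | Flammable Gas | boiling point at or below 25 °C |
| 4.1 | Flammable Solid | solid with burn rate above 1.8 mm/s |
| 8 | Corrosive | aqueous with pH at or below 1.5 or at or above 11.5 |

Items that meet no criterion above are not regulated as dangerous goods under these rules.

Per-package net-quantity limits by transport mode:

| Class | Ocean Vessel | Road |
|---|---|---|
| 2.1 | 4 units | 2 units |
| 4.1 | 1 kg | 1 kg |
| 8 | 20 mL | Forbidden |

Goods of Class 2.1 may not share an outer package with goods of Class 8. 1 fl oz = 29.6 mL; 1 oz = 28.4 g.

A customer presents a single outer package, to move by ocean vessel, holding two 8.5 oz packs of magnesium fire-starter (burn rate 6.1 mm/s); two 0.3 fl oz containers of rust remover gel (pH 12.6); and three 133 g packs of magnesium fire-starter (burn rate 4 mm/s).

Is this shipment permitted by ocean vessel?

Magnesium fire-starter: burn rate 6.1 mm/s > 1.8 mm/s → Class 4.1 (Flammable Solid).
Rust remover gel: pH 12.6 ≥ 11.5 → Class 8 (Corrosive).
Magnesium fire-starter: burn rate 4 mm/s > 1.8 mm/s → Class 4.1 (Flammable Solid).
Total Class 4.1: (two 8.5 oz packs = 482.8 g) + (three 133 g packs = 399 g) = 881.8 g.
881.8 g is within the ocean vessel limit of 1 kg for Class 4.1.
Class 8 quantity: two 0.3 fl oz containers = 17.76 mL.
That is within the Class 8 ocean vessel limit of 20 mL.
The segregation rule (Class 2.1 with Class 8) does not apply to Class 4.1 with Class 8.
Every hazard class is within its ocean vessel limit and no segregation rule is violated.

Yes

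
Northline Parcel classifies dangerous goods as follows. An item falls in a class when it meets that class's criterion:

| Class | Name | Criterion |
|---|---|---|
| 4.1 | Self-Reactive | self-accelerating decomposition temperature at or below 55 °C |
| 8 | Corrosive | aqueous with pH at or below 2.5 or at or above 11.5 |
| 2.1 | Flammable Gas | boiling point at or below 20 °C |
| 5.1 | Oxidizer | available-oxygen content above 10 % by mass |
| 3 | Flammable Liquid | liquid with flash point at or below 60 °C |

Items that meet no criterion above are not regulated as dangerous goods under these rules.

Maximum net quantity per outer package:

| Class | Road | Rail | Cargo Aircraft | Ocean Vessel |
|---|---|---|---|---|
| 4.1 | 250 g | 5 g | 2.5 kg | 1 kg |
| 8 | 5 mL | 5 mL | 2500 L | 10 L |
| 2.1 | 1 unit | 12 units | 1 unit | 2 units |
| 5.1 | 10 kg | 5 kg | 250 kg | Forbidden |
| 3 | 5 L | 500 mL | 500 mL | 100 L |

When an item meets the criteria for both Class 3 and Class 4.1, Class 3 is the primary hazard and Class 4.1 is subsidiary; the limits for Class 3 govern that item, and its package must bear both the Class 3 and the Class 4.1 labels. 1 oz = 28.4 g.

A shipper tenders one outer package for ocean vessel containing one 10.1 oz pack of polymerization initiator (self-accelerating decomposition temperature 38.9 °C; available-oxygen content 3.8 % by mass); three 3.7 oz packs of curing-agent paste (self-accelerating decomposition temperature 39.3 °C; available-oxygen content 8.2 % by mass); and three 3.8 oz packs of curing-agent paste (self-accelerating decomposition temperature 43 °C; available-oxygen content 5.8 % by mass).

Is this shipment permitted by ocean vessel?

Yes

The polymerization initiator has self-accelerating decomposition temperature 38.9 °C, which is ≤ 55 °C, so it is Class 4.1 (Self-Reactive).
With self-accelerating decomposition temperature 39.3 °C (≤ 55 °C), the curing-agent paste falls in Class 4.1.
Self-accelerating decomposition temperature 43 °C meets the Class 4.1 criterion (Self-Reactive), so the curing-agent paste is Class 4.1.
Class 4.1 net quantity: (one 10.1 oz pack = 286.84 g) + (three 3.7 oz packs = 315.24 g) + (three 3.8 oz packs = 323.76 g) = 925.84 g.
925.84 g is within the ocean vessel limit of 1 kg for Class 4.1.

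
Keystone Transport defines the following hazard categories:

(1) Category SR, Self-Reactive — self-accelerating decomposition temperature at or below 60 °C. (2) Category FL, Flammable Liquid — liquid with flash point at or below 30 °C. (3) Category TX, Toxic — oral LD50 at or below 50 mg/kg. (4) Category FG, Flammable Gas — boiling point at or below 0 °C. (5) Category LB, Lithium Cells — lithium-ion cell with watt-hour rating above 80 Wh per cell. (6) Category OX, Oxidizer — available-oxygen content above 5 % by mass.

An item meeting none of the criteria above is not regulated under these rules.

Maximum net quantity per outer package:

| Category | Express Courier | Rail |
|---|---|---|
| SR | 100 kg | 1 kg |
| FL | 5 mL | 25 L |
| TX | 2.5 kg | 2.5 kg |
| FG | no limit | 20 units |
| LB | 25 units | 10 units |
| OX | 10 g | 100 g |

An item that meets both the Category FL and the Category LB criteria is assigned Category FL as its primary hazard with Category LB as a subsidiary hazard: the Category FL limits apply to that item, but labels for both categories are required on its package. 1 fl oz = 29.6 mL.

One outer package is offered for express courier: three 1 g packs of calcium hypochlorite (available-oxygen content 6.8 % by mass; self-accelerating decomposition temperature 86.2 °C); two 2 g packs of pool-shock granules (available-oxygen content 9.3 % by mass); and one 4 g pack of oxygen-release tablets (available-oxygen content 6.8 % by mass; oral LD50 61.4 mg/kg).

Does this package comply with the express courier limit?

The calcium hypochlorite has available-oxygen content 6.8 % by mass, which is > 5 % by mass, so it is Category OX (Oxidizer).
Available-oxygen content 9.3 % by mass meets the Category OX criterion (Oxidizer), so the pool-shock granules are Category OX.
Oxygen-release tablets: available-oxygen content 6.8 % by mass > 5 % by mass → Category OX (Oxidizer).
Category OX net quantity: (three 1 g packs = 3 g) + (two 2 g packs = 4 g) + 4 g = 11 g.
That exceeds the Category OX express courier limit of 10 g.

No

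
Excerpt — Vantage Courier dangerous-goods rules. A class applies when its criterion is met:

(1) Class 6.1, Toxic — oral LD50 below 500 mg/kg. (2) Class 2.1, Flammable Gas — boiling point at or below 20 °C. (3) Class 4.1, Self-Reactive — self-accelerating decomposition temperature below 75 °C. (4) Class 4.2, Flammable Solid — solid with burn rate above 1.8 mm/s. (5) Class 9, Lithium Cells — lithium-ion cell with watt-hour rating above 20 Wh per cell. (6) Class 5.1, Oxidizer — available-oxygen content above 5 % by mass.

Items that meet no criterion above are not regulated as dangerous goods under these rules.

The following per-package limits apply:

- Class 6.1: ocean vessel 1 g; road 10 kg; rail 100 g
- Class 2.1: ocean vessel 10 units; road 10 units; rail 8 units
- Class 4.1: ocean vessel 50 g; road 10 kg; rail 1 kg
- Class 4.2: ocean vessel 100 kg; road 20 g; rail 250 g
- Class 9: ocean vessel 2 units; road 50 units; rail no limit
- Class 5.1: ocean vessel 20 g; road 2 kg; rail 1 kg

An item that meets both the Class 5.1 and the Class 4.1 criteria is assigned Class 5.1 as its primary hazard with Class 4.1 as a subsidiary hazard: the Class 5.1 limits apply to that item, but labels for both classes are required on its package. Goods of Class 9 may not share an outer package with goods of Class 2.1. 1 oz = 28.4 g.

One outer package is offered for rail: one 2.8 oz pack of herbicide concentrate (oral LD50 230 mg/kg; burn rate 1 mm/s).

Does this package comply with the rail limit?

Oral LD50 230 mg/kg meets the Class 6.1 criterion (Toxic), so the herbicide concentrate is Class 6.1.
Class 6.1 quantity: one 2.8 oz pack = 79.52 g.
79.52 g ≤ 100 g (rail limit, Class 6.1) — within limit.

Yes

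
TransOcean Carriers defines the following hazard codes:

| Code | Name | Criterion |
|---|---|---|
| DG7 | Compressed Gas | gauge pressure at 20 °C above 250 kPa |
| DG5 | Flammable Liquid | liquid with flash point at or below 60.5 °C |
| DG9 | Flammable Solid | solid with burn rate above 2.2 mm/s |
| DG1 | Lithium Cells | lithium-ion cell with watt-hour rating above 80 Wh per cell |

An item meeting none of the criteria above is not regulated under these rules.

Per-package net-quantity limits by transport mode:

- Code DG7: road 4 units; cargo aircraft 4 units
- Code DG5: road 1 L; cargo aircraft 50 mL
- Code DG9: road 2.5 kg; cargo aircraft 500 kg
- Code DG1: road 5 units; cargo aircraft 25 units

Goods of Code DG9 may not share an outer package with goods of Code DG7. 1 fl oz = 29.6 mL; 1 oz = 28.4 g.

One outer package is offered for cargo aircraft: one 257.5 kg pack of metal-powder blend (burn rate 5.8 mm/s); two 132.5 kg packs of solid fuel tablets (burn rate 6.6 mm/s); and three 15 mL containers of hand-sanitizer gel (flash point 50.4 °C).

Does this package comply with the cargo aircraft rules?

With burn rate 5.8 mm/s (> 2.2 mm/s), the metal-powder blend falls in Code DG9.
Solid fuel tablets: burn rate 6.6 mm/s > 2.2 mm/s → Code DG9 (Flammable Solid).
Flash point 50.4 °C meets the Code DG5 criterion (Flammable Liquid), so the hand-sanitizer gel is Code DG5.
Code DG9 net quantity: 257.5 kg + (two 132.5 kg packs = 265 kg) = 522.5 kg.
That exceeds the Code DG9 cargo aircraft limit of 500 kg.
Code DG5 quantity: three 15 mL containers = 45 mL.
45 mL ≤ 50 mL (cargo aircraft limit, Code DG5) — within limit.
The segregation rule (Code DG9 with Code DG7) does not apply to Code DG9 with Code DG5.

No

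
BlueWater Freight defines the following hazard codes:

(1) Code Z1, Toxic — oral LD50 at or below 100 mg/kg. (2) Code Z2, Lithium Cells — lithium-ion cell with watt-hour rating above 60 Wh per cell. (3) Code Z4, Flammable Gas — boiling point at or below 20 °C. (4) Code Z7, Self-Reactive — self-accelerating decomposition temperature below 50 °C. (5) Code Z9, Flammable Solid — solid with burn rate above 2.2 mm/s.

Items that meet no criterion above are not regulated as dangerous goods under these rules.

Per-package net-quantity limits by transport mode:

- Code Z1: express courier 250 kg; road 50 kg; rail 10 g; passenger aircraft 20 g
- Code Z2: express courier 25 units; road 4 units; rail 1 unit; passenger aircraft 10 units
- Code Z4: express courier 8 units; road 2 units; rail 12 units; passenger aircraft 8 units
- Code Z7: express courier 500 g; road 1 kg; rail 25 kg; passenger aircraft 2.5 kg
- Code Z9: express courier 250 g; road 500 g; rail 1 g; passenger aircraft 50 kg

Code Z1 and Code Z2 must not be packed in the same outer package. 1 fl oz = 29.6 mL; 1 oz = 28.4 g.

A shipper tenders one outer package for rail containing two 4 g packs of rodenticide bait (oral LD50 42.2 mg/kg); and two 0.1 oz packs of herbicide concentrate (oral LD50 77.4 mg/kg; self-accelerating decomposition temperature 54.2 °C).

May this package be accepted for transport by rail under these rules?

Oral LD50 42.2 mg/kg meets the Code Z1 criterion (Toxic), so the rodenticide bait is Code Z1.
Oral LD50 77.4 mg/kg meets the Code Z1 criterion (Toxic), so the herbicide concentrate is Code Z1.
Total Code Z1: (two 4 g packs = 8 g) + (two 0.1 oz packs = 5.68 g) = 13.68 g.
13.68 g > 10 g (rail limit, Code Z1) — over the limit.

No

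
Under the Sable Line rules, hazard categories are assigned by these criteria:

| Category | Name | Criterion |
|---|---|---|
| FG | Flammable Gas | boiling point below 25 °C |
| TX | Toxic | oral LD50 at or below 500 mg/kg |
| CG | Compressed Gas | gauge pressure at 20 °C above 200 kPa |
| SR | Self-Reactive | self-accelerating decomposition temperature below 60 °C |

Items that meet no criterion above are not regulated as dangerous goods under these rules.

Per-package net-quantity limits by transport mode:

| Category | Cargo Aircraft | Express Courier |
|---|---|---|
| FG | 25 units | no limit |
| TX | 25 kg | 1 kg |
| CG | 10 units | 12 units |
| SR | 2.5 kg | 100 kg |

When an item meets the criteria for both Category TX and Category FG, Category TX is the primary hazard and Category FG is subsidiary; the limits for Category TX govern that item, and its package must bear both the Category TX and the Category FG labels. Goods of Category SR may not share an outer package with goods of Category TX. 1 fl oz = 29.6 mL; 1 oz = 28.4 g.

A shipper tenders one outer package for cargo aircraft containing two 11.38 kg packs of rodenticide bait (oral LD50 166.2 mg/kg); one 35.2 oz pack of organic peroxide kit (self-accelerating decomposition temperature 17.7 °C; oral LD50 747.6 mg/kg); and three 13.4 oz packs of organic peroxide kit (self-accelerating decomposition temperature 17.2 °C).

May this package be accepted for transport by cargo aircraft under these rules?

The rodenticide bait has oral LD50 166.2 mg/kg, which is ≤ 500 mg/kg, so it is Category TX (Toxic).
With self-accelerating decomposition temperature 17.7 °C (< 60 °C), the organic peroxide kit falls in Category SR.
Organic peroxide kit: self-accelerating decomposition temperature 17.2 °C < 60 °C → Category SR (Self-Reactive).
Total Category SR: (one 35.2 oz pack = 999.68 g) + (three 13.4 oz packs = 1141.68 g) = 2141.36 g.
2141.36 g ≤ 2.5 kg (cargo aircraft limit, Category SR) — within limit.
Category TX quantity: two 11.38 kg packs = 22.76 kg.
22.76 kg ≤ 25 kg (cargo aircraft limit, Category TX) — within limit.
Category SR and Category TX may not share an outer package.

No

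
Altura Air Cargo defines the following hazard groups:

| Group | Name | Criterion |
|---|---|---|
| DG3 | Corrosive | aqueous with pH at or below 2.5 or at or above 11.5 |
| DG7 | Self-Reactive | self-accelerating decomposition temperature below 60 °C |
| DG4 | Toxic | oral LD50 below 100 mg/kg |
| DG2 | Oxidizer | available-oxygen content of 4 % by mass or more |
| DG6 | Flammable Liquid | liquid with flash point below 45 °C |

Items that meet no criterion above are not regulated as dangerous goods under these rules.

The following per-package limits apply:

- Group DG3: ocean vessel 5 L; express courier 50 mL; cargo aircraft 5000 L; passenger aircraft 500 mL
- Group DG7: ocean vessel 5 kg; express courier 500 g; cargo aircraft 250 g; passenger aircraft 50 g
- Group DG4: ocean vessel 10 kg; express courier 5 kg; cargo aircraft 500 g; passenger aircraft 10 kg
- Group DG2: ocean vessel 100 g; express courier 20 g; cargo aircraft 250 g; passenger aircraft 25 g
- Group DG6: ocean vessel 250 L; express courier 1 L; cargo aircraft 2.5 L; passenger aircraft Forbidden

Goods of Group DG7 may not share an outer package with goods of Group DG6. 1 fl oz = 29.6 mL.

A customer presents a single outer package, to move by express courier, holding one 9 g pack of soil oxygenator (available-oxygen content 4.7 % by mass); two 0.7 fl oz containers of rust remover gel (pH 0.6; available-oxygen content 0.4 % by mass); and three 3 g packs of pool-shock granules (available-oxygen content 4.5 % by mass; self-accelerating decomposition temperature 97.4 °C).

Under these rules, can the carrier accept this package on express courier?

Yes

Soil oxygenator: available-oxygen content 4.7 % by mass ≥ 4 % by mass → Group DG2 (Oxidizer).
The rust remover gel has pH 0.6, which is ≤ 2.5, so it is Group DG3 (Corrosive).
Available-oxygen content 4.5 % by mass meets the Group DG2 criterion (Oxidizer), so the pool-shock granules are Group DG2.
Group DG2 net quantity: 9 g + (three 3 g packs = 9 g) = 18 g.
18 g is within the express courier limit of 20 g for Group DG2.
Group DG3 quantity: two 0.7 fl oz containers = 41.44 mL.
41.44 mL ≤ 50 mL (express courier limit, Group DG3) — within limit.
The segregation rule (Group DG7 with Group DG6) does not apply to Group DG2 with Group DG3.
Every hazard group is within its express courier limit and no segregation rule is violated.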